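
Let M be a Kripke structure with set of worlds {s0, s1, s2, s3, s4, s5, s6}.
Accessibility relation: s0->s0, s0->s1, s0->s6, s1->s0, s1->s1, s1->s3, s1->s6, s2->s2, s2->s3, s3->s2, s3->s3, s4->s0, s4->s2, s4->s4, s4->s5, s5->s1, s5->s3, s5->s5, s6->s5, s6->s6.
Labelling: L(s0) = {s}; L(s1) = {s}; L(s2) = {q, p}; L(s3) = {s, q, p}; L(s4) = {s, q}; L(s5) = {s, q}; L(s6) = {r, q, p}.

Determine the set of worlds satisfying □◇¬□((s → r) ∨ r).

s0, s1, s2, s3, s4, s5, s6

Recall that □ψ holds at a world iff ψ holds at every accessible world, and ◇ψ holds iff ψ holds at some accessible world.
Let φ = □◇¬□((s → r) ∨ r). Evaluate φ at each world:
  s0 (successors {s0, s1, s6}): φ is true.
  s1 (successors {s0, s1, s3, s6}): φ is true.
  s2 (successors {s2, s3}): φ is true.
  s3 (successors {s2, s3}): φ is true.
  s4 (successors {s0, s2, s4, s5}): φ is true.
  s5 (successors {s1, s3, s5}): φ is true.
  s6 (successors {s5, s6}): φ is true.
For instance, at s5:
  At s5: □◇¬□((s → r) ∨ r) requires ◇¬□((s → r) ∨ r) at every successor {s1, s3, s5}.
      At s1: ◇¬□((s → r) ∨ r) requires ¬□((s → r) ∨ r) at some successor in {s0, s1, s3, s6}.
        ¬□((s → r) ∨ r) holds at s0, so ◇¬□((s → r) ∨ r) is true at s1.
      At s3: ◇¬□((s → r) ∨ r) requires ¬□((s → r) ∨ r) at some successor in {s2, s3}.
        ¬□((s → r) ∨ r) holds at s2, so ◇¬□((s → r) ∨ r) is true at s3.
      At s5: ◇¬□((s → r) ∨ r) requires ¬□((s → r) ∨ r) at some successor in {s1, s3, s5}.
        ¬□((s → r) ∨ r) holds at s1, so ◇¬□((s → r) ∨ r) is true at s5.
  So □◇¬□((s → r) ∨ r) is true at s5.
Satisfying worlds: {s0, s1, s2, s3, s4, s5, s6}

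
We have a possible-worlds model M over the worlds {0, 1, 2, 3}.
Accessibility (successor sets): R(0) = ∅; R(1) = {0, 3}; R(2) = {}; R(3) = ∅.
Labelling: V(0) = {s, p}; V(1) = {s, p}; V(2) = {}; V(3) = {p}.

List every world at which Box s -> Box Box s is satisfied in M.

0, 1, 2, 3

Let φ = Box s -> Box Box s. Evaluate φ at each world:
  0 (successors ∅): φ is true.
  1 (successors {0, 3}): φ is true.
  2 (successors ∅): φ is true.
  3 (successors ∅): φ is true.
For instance, at 1:
  At 1: Box s is false, Box Box s is true, so Box s -> Box Box s is true.
    At 1: Box s requires s at every successor {0, 3}.
      s fails at 3, so Box s is false at 1.
    At 1: Box Box s requires Box s at every successor {0, 3}.
      At 0: Box s is true.
      At 3: Box s is true.
    So Box Box s is true at 1.
Satisfying worlds: {0, 1, 2, 3}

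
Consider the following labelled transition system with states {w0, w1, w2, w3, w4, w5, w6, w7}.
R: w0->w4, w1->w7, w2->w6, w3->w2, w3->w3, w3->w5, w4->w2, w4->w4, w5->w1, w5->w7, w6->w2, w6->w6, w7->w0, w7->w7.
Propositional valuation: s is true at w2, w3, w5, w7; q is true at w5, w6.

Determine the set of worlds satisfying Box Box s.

none

Let φ = Box Box s. Evaluate φ at each world:
  w0 (successors {w4}): φ is false.
  w1 (successors {w7}): φ is false.
  w2 (successors {w6}): φ is false.
  w3 (successors {w2, w3, w5}): φ is false.
  w4 (successors {w2, w4}): φ is false.
  w5 (successors {w1, w7}): φ is false.
  w6 (successors {w2, w6}): φ is false.
  w7 (successors {w0, w7}): φ is false.
For instance, at w2:
  At w2: Box Box s requires Box s at every successor {w6}.
    Box s fails at w6, so Box Box s is false at w2.
      At w6: Box s requires s at every successor {w2, w6}.
        s fails at w6, so Box s is false at w6.
Satisfying worlds: none.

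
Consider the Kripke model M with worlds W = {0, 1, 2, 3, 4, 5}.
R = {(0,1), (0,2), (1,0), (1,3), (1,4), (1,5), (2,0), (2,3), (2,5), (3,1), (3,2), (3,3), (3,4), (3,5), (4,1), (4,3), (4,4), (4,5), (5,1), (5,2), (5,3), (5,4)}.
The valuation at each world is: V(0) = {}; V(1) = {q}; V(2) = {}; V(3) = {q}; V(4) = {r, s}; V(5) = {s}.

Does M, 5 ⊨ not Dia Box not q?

At 5: Dia Box not q is false, so not Dia Box not q is true.
  At 5: Dia Box not q requires Box not q at some successor in {1, 2, 3, 4}.
    At 1: Box not q is false.
    At 2: Box not q is false.
    At 3: Box not q is false.
    At 4: Box not q is false.
  So Dia Box not q is false at 5.

Yes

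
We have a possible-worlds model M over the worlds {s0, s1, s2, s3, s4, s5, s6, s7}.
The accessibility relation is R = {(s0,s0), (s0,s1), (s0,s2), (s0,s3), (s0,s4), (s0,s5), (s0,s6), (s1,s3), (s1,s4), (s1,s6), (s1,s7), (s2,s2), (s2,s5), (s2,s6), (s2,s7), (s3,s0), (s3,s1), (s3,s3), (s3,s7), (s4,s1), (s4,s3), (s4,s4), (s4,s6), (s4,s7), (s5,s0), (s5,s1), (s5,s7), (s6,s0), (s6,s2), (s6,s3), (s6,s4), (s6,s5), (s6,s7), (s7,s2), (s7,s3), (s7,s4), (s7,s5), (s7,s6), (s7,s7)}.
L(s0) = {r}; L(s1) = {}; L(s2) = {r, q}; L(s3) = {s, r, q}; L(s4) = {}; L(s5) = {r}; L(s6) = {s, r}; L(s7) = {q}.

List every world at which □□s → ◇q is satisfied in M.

Let φ = □□s → ◇q. Evaluate φ at each world:
  s0 (successors {s0, s1, s2, s3, s4, s5, s6}): φ is true.
  s1 (successors {s3, s4, s6, s7}): φ is true.
  s2 (successors {s2, s5, s6, s7}): φ is true.
  s3 (successors {s0, s1, s3, s7}): φ is true.
  s4 (successors {s1, s3, s4, s6, s7}): φ is true.
  s5 (successors {s0, s1, s7}): φ is true.
  s6 (successors {s0, s2, s3, s4, s5, s7}): φ is true.
  s7 (successors {s2, s3, s4, s5, s6, s7}): φ is true.
For instance, at s3:
  At s3: □□s is false, ◇q is true, so □□s → ◇q is true.
    At s3: □□s requires □s at every successor {s0, s1, s3, s7}.
      □s fails at s0, so □□s is false at s3.
    At s3: ◇q requires q at some successor in {s0, s1, s3, s7}.
      q holds at s3, so ◇q is true at s3.
Satisfying worlds: {s0, s1, s2, s3, s4, s5, s6, s7}

s0, s1, s2, s3, s4, s5, s6, s7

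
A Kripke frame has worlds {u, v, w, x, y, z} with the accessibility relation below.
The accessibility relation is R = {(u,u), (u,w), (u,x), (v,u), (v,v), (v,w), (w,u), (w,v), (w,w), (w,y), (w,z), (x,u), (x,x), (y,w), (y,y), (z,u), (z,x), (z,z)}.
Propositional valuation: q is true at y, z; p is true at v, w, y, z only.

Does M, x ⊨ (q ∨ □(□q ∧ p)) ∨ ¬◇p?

Yes

At x: q ∨ □(□q ∧ p) is false, ¬◇p is true, so (q ∨ □(□q ∧ p)) ∨ ¬◇p is true.
  At x: q is false, □(□q ∧ p) is false, so q ∨ □(□q ∧ p) is false.
    At x: □(□q ∧ p) requires □q ∧ p at every successor {u, x}.
      □q ∧ p fails at u, so □(□q ∧ p) is false at x.
  At x: ◇p is false, so ¬◇p is true.
    At x: ◇p requires p at some successor in {u, x}.
      At u: p is false.
      At x: p is false.
    So ◇p is false at x.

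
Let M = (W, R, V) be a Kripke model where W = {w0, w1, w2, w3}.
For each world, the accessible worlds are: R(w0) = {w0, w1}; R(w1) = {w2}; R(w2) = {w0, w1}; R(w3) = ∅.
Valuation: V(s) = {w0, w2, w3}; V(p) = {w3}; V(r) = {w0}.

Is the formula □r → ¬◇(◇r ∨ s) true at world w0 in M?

At w0: □r is false, ¬◇(◇r ∨ s) is false, so □r → ¬◇(◇r ∨ s) is true.
  At w0: □r requires r at every successor {w0, w1}.
    r fails at w1, so □r is false at w0.
  At w0: ◇(◇r ∨ s) is true, so ¬◇(◇r ∨ s) is false.
    At w0: ◇(◇r ∨ s) requires ◇r ∨ s at some successor in {w0, w1}.
      ◇r ∨ s holds at w0, so ◇(◇r ∨ s) is true at w0.

Yes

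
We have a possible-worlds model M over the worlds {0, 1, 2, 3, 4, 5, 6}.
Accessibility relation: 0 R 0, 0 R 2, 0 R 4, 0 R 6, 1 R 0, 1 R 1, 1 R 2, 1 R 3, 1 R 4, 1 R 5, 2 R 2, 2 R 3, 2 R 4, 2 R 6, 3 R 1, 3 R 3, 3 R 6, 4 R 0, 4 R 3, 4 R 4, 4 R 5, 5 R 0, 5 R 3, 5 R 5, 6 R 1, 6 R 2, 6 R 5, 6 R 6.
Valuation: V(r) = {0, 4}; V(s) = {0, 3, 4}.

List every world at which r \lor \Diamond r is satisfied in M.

0, 1, 2, 4, 5

Let φ = r \lor \Diamond r. Evaluate φ at each world:
  0 (successors {0, 2, 4, 6}): φ is true.
  1 (successors {0, 1, 2, 3, 4, 5}): φ is true.
  2 (successors {2, 3, 4, 6}): φ is true.
  3 (successors {1, 3, 6}): φ is false.
  4 (successors {0, 3, 4, 5}): φ is true.
  5 (successors {0, 3, 5}): φ is true.
  6 (successors {1, 2, 5, 6}): φ is false.
For instance, at 5:
  At 5: r is false, \Diamond r is true, so r \lor \Diamond r is true.
    At 5: \Diamond r requires r at some successor in {0, 3, 5}.
      r holds at 0, so \Diamond r is true at 5.
Satisfying worlds: {0, 1, 2, 4, 5}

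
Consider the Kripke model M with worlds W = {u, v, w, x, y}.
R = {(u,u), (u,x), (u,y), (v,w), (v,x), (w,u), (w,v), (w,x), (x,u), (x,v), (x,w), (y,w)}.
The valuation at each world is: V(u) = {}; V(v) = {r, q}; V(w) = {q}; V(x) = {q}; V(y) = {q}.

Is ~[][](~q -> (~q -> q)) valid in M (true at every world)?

Yes

Let φ = ~[][](~q -> (~q -> q)). Evaluate φ at each world:
  u (successors {u, x, y}): φ is true.
  v (successors {w, x}): φ is true.
  w (successors {u, v, x}): φ is true.
  x (successors {u, v, w}): φ is true.
  y (successors {w}): φ is true.
For instance, at y:
  At y: [][](~q -> (~q -> q)) is false, so ~[][](~q -> (~q -> q)) is true.
    At y: [][](~q -> (~q -> q)) requires [](~q -> (~q -> q)) at every successor {w}.
      [](~q -> (~q -> q)) fails at w, so [][](~q -> (~q -> q)) is false at y.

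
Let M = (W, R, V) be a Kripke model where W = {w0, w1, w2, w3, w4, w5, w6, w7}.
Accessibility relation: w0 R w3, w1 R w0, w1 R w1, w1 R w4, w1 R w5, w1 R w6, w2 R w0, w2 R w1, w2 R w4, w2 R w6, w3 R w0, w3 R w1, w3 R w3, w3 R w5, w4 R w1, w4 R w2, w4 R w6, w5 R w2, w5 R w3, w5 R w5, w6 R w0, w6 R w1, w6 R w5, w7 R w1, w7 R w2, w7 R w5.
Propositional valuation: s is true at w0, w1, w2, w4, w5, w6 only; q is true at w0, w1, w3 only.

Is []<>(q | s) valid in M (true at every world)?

Yes

Let φ = []<>(q | s). Evaluate φ at each world:
  w0 (successors {w3}): φ is true.
  w1 (successors {w0, w1, w4, w5, w6}): φ is true.
  w2 (successors {w0, w1, w4, w6}): φ is true.
  w3 (successors {w0, w1, w3, w5}): φ is true.
  w4 (successors {w1, w2, w6}): φ is true.
  w5 (successors {w2, w3, w5}): φ is true.
  w6 (successors {w0, w1, w5}): φ is true.
  w7 (successors {w1, w2, w5}): φ is true.
For instance, at w1:
  At w1: []<>(q | s) requires <>(q | s) at every successor {w0, w1, w4, w5, w6}.
    At w0: <>(q | s) is true.
    At w1: <>(q | s) is true.
    At w4: <>(q | s) is true.
    At w5: <>(q | s) is true.
    At w6: <>(q | s) is true.
  So []<>(q | s) is true at w1.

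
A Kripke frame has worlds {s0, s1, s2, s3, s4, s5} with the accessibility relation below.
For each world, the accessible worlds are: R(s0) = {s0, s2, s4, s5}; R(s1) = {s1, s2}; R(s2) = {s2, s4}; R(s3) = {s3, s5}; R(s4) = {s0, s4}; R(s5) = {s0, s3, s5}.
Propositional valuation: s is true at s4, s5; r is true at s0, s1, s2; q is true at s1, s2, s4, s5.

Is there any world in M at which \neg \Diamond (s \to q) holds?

Recall that \Diamond ψ holds at a world iff ψ holds at some accessible world.
Let φ = \neg \Diamond (s \to q). Evaluate φ at each world:
  s0 (successors {s0, s2, s4, s5}): φ is false.
  s1 (successors {s1, s2}): φ is false.
  s2 (successors {s2, s4}): φ is false.
  s3 (successors {s3, s5}): φ is false.
  s4 (successors {s0, s4}): φ is false.
  s5 (successors {s0, s3, s5}): φ is false.
For instance, at s0:
  At s0: \Diamond (s \to q) is true, so \neg \Diamond (s \to q) is false.
    At s0: \Diamond (s \to q) requires s \to q at some successor in {s0, s2, s4, s5}.
      s \to q holds at s0, so \Diamond (s \to q) is true at s0.

No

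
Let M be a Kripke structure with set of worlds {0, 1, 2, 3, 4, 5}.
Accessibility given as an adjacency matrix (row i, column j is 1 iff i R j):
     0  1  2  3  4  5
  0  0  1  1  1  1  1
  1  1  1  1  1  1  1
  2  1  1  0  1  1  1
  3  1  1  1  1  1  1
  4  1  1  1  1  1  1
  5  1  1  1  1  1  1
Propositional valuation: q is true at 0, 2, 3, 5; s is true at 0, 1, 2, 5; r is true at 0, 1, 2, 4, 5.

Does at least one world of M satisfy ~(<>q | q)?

Let φ = ~(<>q | q). Evaluate φ at each world:
  0 (successors {1, 2, 3, 4, 5}): φ is false.
  1 (successors {0, 1, 2, 3, 4, 5}): φ is false.
  2 (successors {0, 1, 3, 4, 5}): φ is false.
  3 (successors {0, 1, 2, 3, 4, 5}): φ is false.
  4 (successors {0, 1, 2, 3, 4, 5}): φ is false.
  5 (successors {0, 1, 2, 3, 4, 5}): φ is false.
For instance, at 1:
  At 1: <>q | q is true, so ~(<>q | q) is false.
    At 1: <>q is true, q is false, so <>q | q is true.
      At 1: <>q requires q at some successor in {0, 1, 2, 3, 4, 5}.
        q holds at 0, so <>q is true at 1.

No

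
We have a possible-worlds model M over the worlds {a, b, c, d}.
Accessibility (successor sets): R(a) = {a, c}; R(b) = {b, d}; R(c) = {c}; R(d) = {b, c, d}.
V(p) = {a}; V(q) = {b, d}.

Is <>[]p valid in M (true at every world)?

No

Let φ = <>[]p. Evaluate φ at each world:
  a (successors {a, c}): φ is false.
  b (successors {b, d}): φ is false.
  c (successors {c}): φ is false.
  d (successors {b, c, d}): φ is false.
Detail at a (counterexample):
  At a: <>[]p requires []p at some successor in {a, c}.
    At a: []p is false.
    At c: []p is false.
  So <>[]p is false at a.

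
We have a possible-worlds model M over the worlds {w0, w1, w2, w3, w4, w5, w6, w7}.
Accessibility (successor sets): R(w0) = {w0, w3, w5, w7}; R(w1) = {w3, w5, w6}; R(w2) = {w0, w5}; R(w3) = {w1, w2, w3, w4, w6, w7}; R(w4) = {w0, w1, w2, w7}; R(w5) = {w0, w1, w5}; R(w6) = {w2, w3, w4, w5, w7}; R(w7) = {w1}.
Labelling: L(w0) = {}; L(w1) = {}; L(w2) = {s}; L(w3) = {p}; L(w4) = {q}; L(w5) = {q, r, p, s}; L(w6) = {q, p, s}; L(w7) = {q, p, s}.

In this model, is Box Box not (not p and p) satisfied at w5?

Yes

Recall that Box ψ holds at a world iff ψ holds at every accessible world, and Dia ψ holds iff ψ holds at some accessible world.
At w5: Box Box not (not p and p) requires Box not (not p and p) at every successor {w0, w1, w5}.
    At w0: Box not (not p and p) requires not (not p and p) at every successor {w0, w3, w5, w7}.
      At w0: not (not p and p) is true.
      At w3: not (not p and p) is true.
      At w5: not (not p and p) is true.
      At w7: not (not p and p) is true.
    So Box not (not p and p) is true at w0.
    At w1: Box not (not p and p) requires not (not p and p) at every successor {w3, w5, w6}.
      At w3: not (not p and p) is true.
      At w5: not (not p and p) is true.
      At w6: not (not p and p) is true.
    So Box not (not p and p) is true at w1.
    At w5: Box not (not p and p) requires not (not p and p) at every successor {w0, w1, w5}.
      At w0: not (not p and p) is true.
      At w1: not (not p and p) is true.
      At w5: not (not p and p) is true.
    So Box not (not p and p) is true at w5.
So Box Box not (not p and p) is true at w5.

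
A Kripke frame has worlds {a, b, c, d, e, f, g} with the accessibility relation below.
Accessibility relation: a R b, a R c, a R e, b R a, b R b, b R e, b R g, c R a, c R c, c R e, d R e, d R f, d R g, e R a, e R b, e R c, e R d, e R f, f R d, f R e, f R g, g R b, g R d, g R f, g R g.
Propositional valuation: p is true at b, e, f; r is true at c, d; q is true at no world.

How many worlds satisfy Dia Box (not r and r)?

0

Recall that Box ψ holds at a world iff ψ holds at every accessible world, and Dia ψ holds iff ψ holds at some accessible world.
Let φ = Dia Box (not r and r). Evaluate φ at each world:
  a (successors {b, c, e}): φ is false.
  b (successors {a, b, e, g}): φ is false.
  c (successors {a, c, e}): φ is false.
  d (successors {e, f, g}): φ is false.
  e (successors {a, b, c, d, f}): φ is false.
  f (successors {d, e, g}): φ is false.
  g (successors {b, d, f, g}): φ is false.
For instance, at g:
  At g: Dia Box (not r and r) requires Box (not r and r) at some successor in {b, d, f, g}.
    At b: Box (not r and r) is false.
    At d: Box (not r and r) is false.
    At f: Box (not r and r) is false.
    At g: Box (not r and r) is false.
  So Dia Box (not r and r) is false at g.
Satisfying worlds: none.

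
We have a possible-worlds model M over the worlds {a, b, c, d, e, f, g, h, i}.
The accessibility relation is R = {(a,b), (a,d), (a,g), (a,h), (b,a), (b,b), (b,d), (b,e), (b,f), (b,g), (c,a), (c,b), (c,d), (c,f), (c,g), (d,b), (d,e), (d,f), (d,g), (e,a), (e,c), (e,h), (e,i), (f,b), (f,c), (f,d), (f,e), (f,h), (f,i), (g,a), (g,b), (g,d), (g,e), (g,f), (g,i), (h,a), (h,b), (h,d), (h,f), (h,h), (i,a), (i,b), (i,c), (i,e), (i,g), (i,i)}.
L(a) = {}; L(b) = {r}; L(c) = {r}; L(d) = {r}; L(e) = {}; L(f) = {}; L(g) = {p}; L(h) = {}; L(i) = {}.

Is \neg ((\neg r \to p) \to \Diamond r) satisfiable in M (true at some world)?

Recall that \Diamond ψ holds at a world iff ψ holds at some accessible world.
Let φ = \neg ((\neg r \to p) \to \Diamond r). Evaluate φ at each world:
  a (successors {b, d, g, h}): φ is false.
  b (successors {a, b, d, e, f, g}): φ is false.
  c (successors {a, b, d, f, g}): φ is false.
  d (successors {b, e, f, g}): φ is false.
  e (successors {a, c, h, i}): φ is false.
  f (successors {b, c, d, e, h, i}): φ is false.
  g (successors {a, b, d, e, f, i}): φ is false.
  h (successors {a, b, d, f, h}): φ is false.
  i (successors {a, b, c, e, g, i}): φ is false.
For instance, at g:
  At g: (\neg r \to p) \to \Diamond r is true, so \neg ((\neg r \to p) \to \Diamond r) is false.
    At g: \neg r \to p is true, \Diamond r is true, so (\neg r \to p) \to \Diamond r is true.
      At g: \Diamond r requires r at some successor in {a, b, d, e, f, i}.
        r holds at b, so \Diamond r is true at g.

No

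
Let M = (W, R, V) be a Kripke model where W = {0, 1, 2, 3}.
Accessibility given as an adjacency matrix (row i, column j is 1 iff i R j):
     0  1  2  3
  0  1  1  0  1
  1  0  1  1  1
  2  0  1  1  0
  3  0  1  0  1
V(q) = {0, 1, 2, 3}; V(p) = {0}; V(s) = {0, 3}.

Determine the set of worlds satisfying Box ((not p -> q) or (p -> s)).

0, 1, 2, 3

Recall that Box ψ holds at a world iff ψ holds at every accessible world, and Dia ψ holds iff ψ holds at some accessible world.
Let φ = Box ((not p -> q) or (p -> s)). Evaluate φ at each world:
  0 (successors {0, 1, 3}): φ is true.
  1 (successors {1, 2, 3}): φ is true.
  2 (successors {1, 2}): φ is true.
  3 (successors {1, 3}): φ is true.
For instance, at 0:
  At 0: Box ((not p -> q) or (p -> s)) requires (not p -> q) or (p -> s) at every successor {0, 1, 3}.
    At 0: (not p -> q) or (p -> s) is true.
    At 1: (not p -> q) or (p -> s) is true.
    At 3: (not p -> q) or (p -> s) is true.
  So Box ((not p -> q) or (p -> s)) is true at 0.
Satisfying worlds: {0, 1, 2, 3}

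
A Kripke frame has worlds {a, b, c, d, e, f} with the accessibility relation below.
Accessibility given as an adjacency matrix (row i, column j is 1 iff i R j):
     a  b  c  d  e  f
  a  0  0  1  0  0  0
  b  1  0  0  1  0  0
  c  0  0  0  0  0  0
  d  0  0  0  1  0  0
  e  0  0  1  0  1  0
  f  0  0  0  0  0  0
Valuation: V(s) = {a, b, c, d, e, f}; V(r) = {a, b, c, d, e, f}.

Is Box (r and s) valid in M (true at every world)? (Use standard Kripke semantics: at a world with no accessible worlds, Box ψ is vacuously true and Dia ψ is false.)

Let φ = Box (r and s). Evaluate φ at each world:
  a (successors {c}): φ is true.
  b (successors {a, d}): φ is true.
  c (successors ∅): φ is true.
  d (successors {d}): φ is true.
  e (successors {c, e}): φ is true.
  f (successors ∅): φ is true.
For instance, at a:
  At a: Box (r and s) requires r and s at every successor {c}.
    At c: r and s is true.
  So Box (r and s) is true at a.

Yes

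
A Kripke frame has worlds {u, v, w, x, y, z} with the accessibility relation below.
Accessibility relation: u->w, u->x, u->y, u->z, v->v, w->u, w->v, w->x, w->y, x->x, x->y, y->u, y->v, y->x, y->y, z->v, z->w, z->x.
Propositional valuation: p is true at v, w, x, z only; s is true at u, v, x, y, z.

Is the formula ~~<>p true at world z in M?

Yes

Recall that <>ψ holds at a world iff ψ holds at some accessible world.
At z: ~<>p is false, so ~~<>p is true.
  At z: <>p is true, so ~<>p is false.
    At z: <>p requires p at some successor in {v, w, x}.
      p holds at v, so <>p is true at z.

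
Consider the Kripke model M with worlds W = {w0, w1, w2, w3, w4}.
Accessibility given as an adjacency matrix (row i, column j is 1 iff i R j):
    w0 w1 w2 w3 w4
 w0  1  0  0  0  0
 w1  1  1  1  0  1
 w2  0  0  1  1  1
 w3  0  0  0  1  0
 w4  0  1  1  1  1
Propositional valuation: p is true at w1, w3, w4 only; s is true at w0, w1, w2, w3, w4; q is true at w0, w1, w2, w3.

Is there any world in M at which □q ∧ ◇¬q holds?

Recall that □ψ holds at a world iff ψ holds at every accessible world, and ◇ψ holds iff ψ holds at some accessible world.
Let φ = □q ∧ ◇¬q. Evaluate φ at each world:
  w0 (successors {w0}): φ is false.
  w1 (successors {w0, w1, w2, w4}): φ is false.
  w2 (successors {w2, w3, w4}): φ is false.
  w3 (successors {w3}): φ is false.
  w4 (successors {w1, w2, w3, w4}): φ is false.
For instance, at w4:
  At w4: □q is false, ◇¬q is true, so □q ∧ ◇¬q is false.
    At w4: □q requires q at every successor {w1, w2, w3, w4}.
      q fails at w4, so □q is false at w4.
    At w4: ◇¬q requires ¬q at some successor in {w1, w2, w3, w4}.
      ¬q holds at w4, so ◇¬q is true at w4.

No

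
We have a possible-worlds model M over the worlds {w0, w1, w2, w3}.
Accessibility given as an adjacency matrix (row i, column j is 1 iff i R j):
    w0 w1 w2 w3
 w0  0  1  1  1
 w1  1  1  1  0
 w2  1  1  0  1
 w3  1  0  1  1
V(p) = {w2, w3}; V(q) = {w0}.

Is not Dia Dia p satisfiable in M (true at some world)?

Let φ = not Dia Dia p. Evaluate φ at each world:
  w0 (successors {w1, w2, w3}): φ is false.
  w1 (successors {w0, w1, w2}): φ is false.
  w2 (successors {w0, w1, w3}): φ is false.
  w3 (successors {w0, w2, w3}): φ is false.
For instance, at w1:
  At w1: Dia Dia p is true, so not Dia Dia p is false.
    At w1: Dia Dia p requires Dia p at some successor in {w0, w1, w2}.
      Dia p holds at w0, so Dia Dia p is true at w1.

No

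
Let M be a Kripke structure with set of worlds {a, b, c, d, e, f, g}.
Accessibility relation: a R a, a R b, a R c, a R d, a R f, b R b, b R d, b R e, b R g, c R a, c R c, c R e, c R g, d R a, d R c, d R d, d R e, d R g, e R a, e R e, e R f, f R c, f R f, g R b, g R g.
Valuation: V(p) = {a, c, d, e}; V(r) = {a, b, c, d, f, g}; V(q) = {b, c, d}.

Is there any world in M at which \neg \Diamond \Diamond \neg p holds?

No

Let φ = \neg \Diamond \Diamond \neg p. Evaluate φ at each world:
  a (successors {a, b, c, d, f}): φ is false.
  b (successors {b, d, e, g}): φ is false.
  c (successors {a, c, e, g}): φ is false.
  d (successors {a, c, d, e, g}): φ is false.
  e (successors {a, e, f}): φ is false.
  f (successors {c, f}): φ is false.
  g (successors {b, g}): φ is false.
For instance, at e:
  At e: \Diamond \Diamond \neg p is true, so \neg \Diamond \Diamond \neg p is false.
    At e: \Diamond \Diamond \neg p requires \Diamond \neg p at some successor in {a, e, f}.
      \Diamond \neg p holds at a, so \Diamond \Diamond \neg p is true at e.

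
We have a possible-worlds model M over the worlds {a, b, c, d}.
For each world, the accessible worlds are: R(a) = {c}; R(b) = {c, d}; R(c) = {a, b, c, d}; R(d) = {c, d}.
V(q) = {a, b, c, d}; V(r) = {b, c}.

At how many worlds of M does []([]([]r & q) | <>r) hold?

4

Let φ = []([]([]r & q) | <>r). Evaluate φ at each world:
  a (successors {c}): φ is true.
  b (successors {c, d}): φ is true.
  c (successors {a, b, c, d}): φ is true.
  d (successors {c, d}): φ is true.
For instance, at c:
  At c: []([]([]r & q) | <>r) requires []([]r & q) | <>r at every successor {a, b, c, d}.
    At a: []([]r & q) | <>r is true.
    At b: []([]r & q) | <>r is true.
    At c: []([]r & q) | <>r is true.
    At d: []([]r & q) | <>r is true.
  So []([]([]r & q) | <>r) is true at c.
Satisfying worlds: {a, b, c, d}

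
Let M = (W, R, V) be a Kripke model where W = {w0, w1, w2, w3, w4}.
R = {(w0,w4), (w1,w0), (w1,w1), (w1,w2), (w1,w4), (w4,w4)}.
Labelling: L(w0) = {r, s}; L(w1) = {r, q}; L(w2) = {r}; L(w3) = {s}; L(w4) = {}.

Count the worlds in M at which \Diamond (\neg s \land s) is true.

0

Let φ = \Diamond (\neg s \land s). Evaluate φ at each world:
  w0 (successors {w4}): φ is false.
  w1 (successors {w0, w1, w2, w4}): φ is false.
  w2 (successors ∅): φ is false.
  w3 (successors ∅): φ is false.
  w4 (successors {w4}): φ is false.
For instance, at w4:
  At w4: \Diamond (\neg s \land s) requires \neg s \land s at some successor in {w4}.
    At w4: \neg s \land s is false.
  So \Diamond (\neg s \land s) is false at w4.
Satisfying worlds: none.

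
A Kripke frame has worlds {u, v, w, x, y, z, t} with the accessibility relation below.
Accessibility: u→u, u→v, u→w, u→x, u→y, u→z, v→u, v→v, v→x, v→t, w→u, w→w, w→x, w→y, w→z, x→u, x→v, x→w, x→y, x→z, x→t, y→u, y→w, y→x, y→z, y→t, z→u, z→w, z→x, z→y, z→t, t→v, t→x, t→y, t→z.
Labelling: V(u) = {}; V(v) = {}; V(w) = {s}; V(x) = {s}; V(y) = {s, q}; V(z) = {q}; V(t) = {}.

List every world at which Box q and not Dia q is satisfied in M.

Let φ = Box q and not Dia q. Evaluate φ at each world:
  u (successors {u, v, w, x, y, z}): φ is false.
  v (successors {u, v, x, t}): φ is false.
  w (successors {u, w, x, y, z}): φ is false.
  x (successors {u, v, w, y, z, t}): φ is false.
  y (successors {u, w, x, z, t}): φ is false.
  z (successors {u, w, x, y, t}): φ is false.
  t (successors {v, x, y, z}): φ is false.
For instance, at v:
  At v: Box q is false, not Dia q is true, so Box q and not Dia q is false.
    At v: Box q requires q at every successor {u, v, x, t}.
      q fails at u, so Box q is false at v.
    At v: Dia q is false, so not Dia q is true.
      At v: Dia q requires q at some successor in {u, v, x, t}.
        At u: q is false.
        At v: q is false.
        At x: q is false.
        At t: q is false.
      So Dia q is false at v.
Satisfying worlds: none.

none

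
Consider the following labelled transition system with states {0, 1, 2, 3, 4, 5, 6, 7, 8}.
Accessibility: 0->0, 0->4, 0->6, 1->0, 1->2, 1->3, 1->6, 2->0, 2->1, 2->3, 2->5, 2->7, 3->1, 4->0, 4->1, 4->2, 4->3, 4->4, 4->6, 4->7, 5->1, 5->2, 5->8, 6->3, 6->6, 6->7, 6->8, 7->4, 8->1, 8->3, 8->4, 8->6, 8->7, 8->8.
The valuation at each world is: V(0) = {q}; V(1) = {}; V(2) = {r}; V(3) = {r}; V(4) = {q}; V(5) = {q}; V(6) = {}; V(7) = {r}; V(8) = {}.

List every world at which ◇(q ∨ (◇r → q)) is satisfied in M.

Let φ = ◇(q ∨ (◇r → q)). Evaluate φ at each world:
  0 (successors {0, 4, 6}): φ is true.
  1 (successors {0, 2, 3, 6}): φ is true.
  2 (successors {0, 1, 3, 5, 7}): φ is true.
  3 (successors {1}): φ is false.
  4 (successors {0, 1, 2, 3, 4, 6, 7}): φ is true.
  5 (successors {1, 2, 8}): φ is false.
  6 (successors {3, 6, 7, 8}): φ is true.
  7 (successors {4}): φ is true.
  8 (successors {1, 3, 4, 6, 7, 8}): φ is true.
For instance, at 1:
  At 1: ◇(q ∨ (◇r → q)) requires q ∨ (◇r → q) at some successor in {0, 2, 3, 6}.
    q ∨ (◇r → q) holds at 0, so ◇(q ∨ (◇r → q)) is true at 1.
      At 0: q is true, ◇r → q is true, so q ∨ (◇r → q) is true.
Satisfying worlds: {0, 1, 2, 4, 6, 7, 8}

0, 1, 2, 4, 6, 7, 8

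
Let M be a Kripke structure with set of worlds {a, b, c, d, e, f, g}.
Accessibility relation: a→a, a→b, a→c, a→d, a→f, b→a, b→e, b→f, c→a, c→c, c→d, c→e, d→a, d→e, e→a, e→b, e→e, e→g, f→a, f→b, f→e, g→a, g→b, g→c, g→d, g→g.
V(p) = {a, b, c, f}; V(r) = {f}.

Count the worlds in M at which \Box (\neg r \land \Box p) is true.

Let φ = \Box (\neg r \land \Box p). Evaluate φ at each world:
  a (successors {a, b, c, d, f}): φ is false.
  b (successors {a, e, f}): φ is false.
  c (successors {a, c, d, e}): φ is false.
  d (successors {a, e}): φ is false.
  e (successors {a, b, e, g}): φ is false.
  f (successors {a, b, e}): φ is false.
  g (successors {a, b, c, d, g}): φ is false.
For instance, at f:
  At f: \Box (\neg r \land \Box p) requires \neg r \land \Box p at every successor {a, b, e}.
    \neg r \land \Box p fails at a, so \Box (\neg r \land \Box p) is false at f.
      At a: \neg r is true, \Box p is false, so \neg r \land \Box p is false.
Satisfying worlds: none.

0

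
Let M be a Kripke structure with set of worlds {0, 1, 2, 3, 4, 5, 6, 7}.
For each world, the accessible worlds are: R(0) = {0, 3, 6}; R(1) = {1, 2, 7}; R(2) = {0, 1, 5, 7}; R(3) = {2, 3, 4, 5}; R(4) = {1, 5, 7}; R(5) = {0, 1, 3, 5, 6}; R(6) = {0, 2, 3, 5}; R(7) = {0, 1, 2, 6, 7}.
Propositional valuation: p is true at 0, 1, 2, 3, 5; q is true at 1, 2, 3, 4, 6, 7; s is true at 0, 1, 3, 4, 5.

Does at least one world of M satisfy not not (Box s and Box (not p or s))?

No

Let φ = not not (Box s and Box (not p or s)). Evaluate φ at each world:
  0 (successors {0, 3, 6}): φ is false.
  1 (successors {1, 2, 7}): φ is false.
  2 (successors {0, 1, 5, 7}): φ is false.
  3 (successors {2, 3, 4, 5}): φ is false.
  4 (successors {1, 5, 7}): φ is false.
  5 (successors {0, 1, 3, 5, 6}): φ is false.
  6 (successors {0, 2, 3, 5}): φ is false.
  7 (successors {0, 1, 2, 6, 7}): φ is false.
For instance, at 7:
  At 7: not (Box s and Box (not p or s)) is true, so not not (Box s and Box (not p or s)) is false.
    At 7: Box s and Box (not p or s) is false, so not (Box s and Box (not p or s)) is true.
      At 7: Box s is false, Box (not p or s) is false, so Box s and Box (not p or s) is false.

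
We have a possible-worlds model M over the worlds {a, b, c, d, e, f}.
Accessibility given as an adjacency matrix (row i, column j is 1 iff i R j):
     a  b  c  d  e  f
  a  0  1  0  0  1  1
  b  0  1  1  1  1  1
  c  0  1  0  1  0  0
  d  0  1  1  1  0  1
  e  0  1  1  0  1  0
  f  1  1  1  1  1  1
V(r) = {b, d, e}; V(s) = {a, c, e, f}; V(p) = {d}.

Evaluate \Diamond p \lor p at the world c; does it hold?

Recall that \Diamond ψ holds at a world iff ψ holds at some accessible world.
At c: \Diamond p is true, p is false, so \Diamond p \lor p is true.
  At c: \Diamond p requires p at some successor in {b, d}.
    p holds at d, so \Diamond p is true at c.

Yes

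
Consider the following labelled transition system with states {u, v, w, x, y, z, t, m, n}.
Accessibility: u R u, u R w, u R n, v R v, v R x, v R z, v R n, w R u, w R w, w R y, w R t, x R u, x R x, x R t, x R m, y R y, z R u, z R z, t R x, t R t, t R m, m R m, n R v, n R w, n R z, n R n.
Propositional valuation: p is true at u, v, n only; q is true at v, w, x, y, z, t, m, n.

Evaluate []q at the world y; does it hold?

Yes

Recall that []ψ holds at a world iff ψ holds at every accessible world, and <>ψ holds iff ψ holds at some accessible world.
At y: []q requires q at every successor {y}.
  At y: q is true.
So []q is true at y.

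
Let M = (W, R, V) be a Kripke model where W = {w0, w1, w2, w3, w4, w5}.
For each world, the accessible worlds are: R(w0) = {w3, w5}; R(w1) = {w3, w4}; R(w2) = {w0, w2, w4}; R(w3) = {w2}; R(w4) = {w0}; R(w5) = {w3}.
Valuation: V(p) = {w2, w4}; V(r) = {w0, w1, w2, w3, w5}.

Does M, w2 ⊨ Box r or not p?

At w2: Box r is false, not p is false, so Box r or not p is false.
  At w2: Box r requires r at every successor {w0, w2, w4}.
    r fails at w4, so Box r is false at w2.

No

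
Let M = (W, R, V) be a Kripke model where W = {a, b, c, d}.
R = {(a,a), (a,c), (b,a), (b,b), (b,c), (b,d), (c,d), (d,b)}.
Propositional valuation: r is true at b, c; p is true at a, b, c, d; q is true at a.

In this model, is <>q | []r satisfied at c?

No

At c: <>q is false, []r is false, so <>q | []r is false.
  At c: <>q requires q at some successor in {d}.
    At d: q is false.
  So <>q is false at c.
  At c: []r requires r at every successor {d}.
    r fails at d, so []r is false at c.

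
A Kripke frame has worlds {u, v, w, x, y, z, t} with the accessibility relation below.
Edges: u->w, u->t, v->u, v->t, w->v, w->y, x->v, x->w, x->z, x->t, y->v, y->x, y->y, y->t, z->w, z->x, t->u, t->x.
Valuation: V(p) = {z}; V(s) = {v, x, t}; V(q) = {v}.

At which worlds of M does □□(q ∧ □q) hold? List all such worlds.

none

Let φ = □□(q ∧ □q). Evaluate φ at each world:
  u (successors {w, t}): φ is false.
  v (successors {u, t}): φ is false.
  w (successors {v, y}): φ is false.
  x (successors {v, w, z, t}): φ is false.
  y (successors {v, x, y, t}): φ is false.
  z (successors {w, x}): φ is false.
  t (successors {u, x}): φ is false.
For instance, at z:
  At z: □□(q ∧ □q) requires □(q ∧ □q) at every successor {w, x}.
    □(q ∧ □q) fails at w, so □□(q ∧ □q) is false at z.
      At w: □(q ∧ □q) requires q ∧ □q at every successor {v, y}.
        q ∧ □q fails at v, so □(q ∧ □q) is false at w.
Satisfying worlds: none.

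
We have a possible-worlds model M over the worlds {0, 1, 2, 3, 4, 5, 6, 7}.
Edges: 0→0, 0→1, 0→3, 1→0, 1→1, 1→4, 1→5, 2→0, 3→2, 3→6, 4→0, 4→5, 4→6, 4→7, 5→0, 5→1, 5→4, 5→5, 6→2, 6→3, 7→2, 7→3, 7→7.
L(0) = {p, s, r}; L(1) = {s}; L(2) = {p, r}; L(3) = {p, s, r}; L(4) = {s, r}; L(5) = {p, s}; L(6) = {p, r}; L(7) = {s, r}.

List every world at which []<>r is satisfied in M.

Let φ = []<>r. Evaluate φ at each world:
  0 (successors {0, 1, 3}): φ is true.
  1 (successors {0, 1, 4, 5}): φ is true.
  2 (successors {0}): φ is true.
  3 (successors {2, 6}): φ is true.
  4 (successors {0, 5, 6, 7}): φ is true.
  5 (successors {0, 1, 4, 5}): φ is true.
  6 (successors {2, 3}): φ is true.
  7 (successors {2, 3, 7}): φ is true.
For instance, at 2:
  At 2: []<>r requires <>r at every successor {0}.
      At 0: <>r requires r at some successor in {0, 1, 3}.
        r holds at 0, so <>r is true at 0.
  So []<>r is true at 2.
Satisfying worlds: {0, 1, 2, 3, 4, 5, 6, 7}

0, 1, 2, 3, 4, 5, 6, 7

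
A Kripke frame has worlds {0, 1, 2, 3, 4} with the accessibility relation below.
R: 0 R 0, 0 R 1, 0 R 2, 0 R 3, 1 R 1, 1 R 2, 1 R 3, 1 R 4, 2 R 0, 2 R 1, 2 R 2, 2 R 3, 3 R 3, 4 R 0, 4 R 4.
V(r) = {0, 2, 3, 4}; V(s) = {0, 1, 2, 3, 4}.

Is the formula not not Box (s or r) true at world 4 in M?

At 4: not Box (s or r) is false, so not not Box (s or r) is true.
  At 4: Box (s or r) is true, so not Box (s or r) is false.
    At 4: Box (s or r) requires s or r at every successor {0, 4}.
      At 0: s or r is true.
      At 4: s or r is true.
    So Box (s or r) is true at 4.

Yes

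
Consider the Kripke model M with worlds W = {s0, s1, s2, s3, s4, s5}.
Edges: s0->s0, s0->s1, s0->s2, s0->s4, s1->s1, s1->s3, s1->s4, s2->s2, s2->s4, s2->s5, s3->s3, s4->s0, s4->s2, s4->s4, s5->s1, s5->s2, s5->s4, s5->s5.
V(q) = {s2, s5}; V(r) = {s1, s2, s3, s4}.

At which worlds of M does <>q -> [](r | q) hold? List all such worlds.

Recall that []ψ holds at a world iff ψ holds at every accessible world, and <>ψ holds iff ψ holds at some accessible world.
Let φ = <>q -> [](r | q). Evaluate φ at each world:
  s0 (successors {s0, s1, s2, s4}): φ is false.
  s1 (successors {s1, s3, s4}): φ is true.
  s2 (successors {s2, s4, s5}): φ is true.
  s3 (successors {s3}): φ is true.
  s4 (successors {s0, s2, s4}): φ is false.
  s5 (successors {s1, s2, s4, s5}): φ is true.
For instance, at s3:
  At s3: <>q is false, [](r | q) is true, so <>q -> [](r | q) is true.
    At s3: <>q requires q at some successor in {s3}.
      At s3: q is false.
    So <>q is false at s3.
    At s3: [](r | q) requires r | q at every successor {s3}.
      At s3: r | q is true.
    So [](r | q) is true at s3.
Satisfying worlds: {s1, s2, s3, s5}

s1, s2, s3, s5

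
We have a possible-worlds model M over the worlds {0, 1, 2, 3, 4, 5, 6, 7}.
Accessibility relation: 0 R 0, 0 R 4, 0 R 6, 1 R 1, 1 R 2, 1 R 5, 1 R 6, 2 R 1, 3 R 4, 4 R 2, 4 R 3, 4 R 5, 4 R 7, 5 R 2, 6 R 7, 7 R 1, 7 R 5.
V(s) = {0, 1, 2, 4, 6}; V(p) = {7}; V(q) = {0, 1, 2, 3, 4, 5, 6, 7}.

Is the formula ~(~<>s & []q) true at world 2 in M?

Yes

Recall that []ψ holds at a world iff ψ holds at every accessible world, and <>ψ holds iff ψ holds at some accessible world.
At 2: ~<>s & []q is false, so ~(~<>s & []q) is true.
  At 2: ~<>s is false, []q is true, so ~<>s & []q is false.
    At 2: <>s is true, so ~<>s is false.
      At 2: <>s requires s at some successor in {1}.
        s holds at 1, so <>s is true at 2.
    At 2: []q requires q at every successor {1}.
      At 1: q is true.
    So []q is true at 2.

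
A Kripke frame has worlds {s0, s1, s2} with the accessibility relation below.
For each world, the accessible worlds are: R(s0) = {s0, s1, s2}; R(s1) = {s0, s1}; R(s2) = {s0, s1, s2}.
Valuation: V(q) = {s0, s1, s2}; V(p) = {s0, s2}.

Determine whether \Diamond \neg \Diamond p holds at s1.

No

Recall that \Diamond ψ holds at a world iff ψ holds at some accessible world.
At s1: \Diamond \neg \Diamond p requires \neg \Diamond p at some successor in {s0, s1}.
  At s0: \neg \Diamond p is false.
  At s1: \neg \Diamond p is false.
So \Diamond \neg \Diamond p is false at s1.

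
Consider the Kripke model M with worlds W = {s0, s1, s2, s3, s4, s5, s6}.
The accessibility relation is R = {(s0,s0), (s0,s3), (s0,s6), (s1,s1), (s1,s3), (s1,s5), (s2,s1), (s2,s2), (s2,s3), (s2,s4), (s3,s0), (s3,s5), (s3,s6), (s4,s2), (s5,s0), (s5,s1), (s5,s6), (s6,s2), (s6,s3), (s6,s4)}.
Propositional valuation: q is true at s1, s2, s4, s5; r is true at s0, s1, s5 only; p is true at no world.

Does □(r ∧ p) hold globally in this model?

Recall that □ψ holds at a world iff ψ holds at every accessible world, and ◇ψ holds iff ψ holds at some accessible world.
Let φ = □(r ∧ p). Evaluate φ at each world:
  s0 (successors {s0, s3, s6}): φ is false.
  s1 (successors {s1, s3, s5}): φ is false.
  s2 (successors {s1, s2, s3, s4}): φ is false.
  s3 (successors {s0, s5, s6}): φ is false.
  s4 (successors {s2}): φ is false.
  s5 (successors {s0, s1, s6}): φ is false.
  s6 (successors {s2, s3, s4}): φ is false.
Detail at s0 (counterexample):
  At s0: □(r ∧ p) requires r ∧ p at every successor {s0, s3, s6}.
    r ∧ p fails at s0, so □(r ∧ p) is false at s0.

No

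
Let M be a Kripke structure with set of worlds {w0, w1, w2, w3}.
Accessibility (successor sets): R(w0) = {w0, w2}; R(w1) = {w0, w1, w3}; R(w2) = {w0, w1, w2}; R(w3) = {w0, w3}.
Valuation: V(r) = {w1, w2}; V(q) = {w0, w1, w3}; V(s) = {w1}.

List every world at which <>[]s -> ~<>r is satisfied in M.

Let φ = <>[]s -> ~<>r. Evaluate φ at each world:
  w0 (successors {w0, w2}): φ is true.
  w1 (successors {w0, w1, w3}): φ is true.
  w2 (successors {w0, w1, w2}): φ is true.
  w3 (successors {w0, w3}): φ is true.
For instance, at w1:
  At w1: <>[]s is false, ~<>r is false, so <>[]s -> ~<>r is true.
    At w1: <>[]s requires []s at some successor in {w0, w1, w3}.
      At w0: []s is false.
      At w1: []s is false.
      At w3: []s is false.
    So <>[]s is false at w1.
    At w1: <>r is true, so ~<>r is false.
      At w1: <>r requires r at some successor in {w0, w1, w3}.
        r holds at w1, so <>r is true at w1.
Satisfying worlds: {w0, w1, w2, w3}

w0, w1, w2, w3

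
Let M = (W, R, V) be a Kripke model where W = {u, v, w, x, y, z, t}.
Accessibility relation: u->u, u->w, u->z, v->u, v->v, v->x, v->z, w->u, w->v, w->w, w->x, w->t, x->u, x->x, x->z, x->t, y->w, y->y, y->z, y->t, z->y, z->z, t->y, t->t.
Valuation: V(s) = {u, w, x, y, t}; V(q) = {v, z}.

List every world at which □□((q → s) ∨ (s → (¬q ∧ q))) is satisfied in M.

Let φ = □□((q → s) ∨ (s → (¬q ∧ q))). Evaluate φ at each world:
  u (successors {u, w, z}): φ is true.
  v (successors {u, v, x, z}): φ is true.
  w (successors {u, v, w, x, t}): φ is true.
  x (successors {u, x, z, t}): φ is true.
  y (successors {w, y, z, t}): φ is true.
  z (successors {y, z}): φ is true.
  t (successors {y, t}): φ is true.
For instance, at y:
  At y: □□((q → s) ∨ (s → (¬q ∧ q))) requires □((q → s) ∨ (s → (¬q ∧ q))) at every successor {w, y, z, t}.
    At w: □((q → s) ∨ (s → (¬q ∧ q))) is true.
    At y: □((q → s) ∨ (s → (¬q ∧ q))) is true.
    At z: □((q → s) ∨ (s → (¬q ∧ q))) is true.
    At t: □((q → s) ∨ (s → (¬q ∧ q))) is true.
  So □□((q → s) ∨ (s → (¬q ∧ q))) is true at y.
Satisfying worlds: {u, v, w, x, y, z, t}

u, v, w, x, y, z, t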